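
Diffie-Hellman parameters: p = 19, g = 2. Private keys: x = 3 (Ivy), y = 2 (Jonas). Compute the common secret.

Jonas sends B = g^y mod p = 2^2 mod 19.
2^1 ≡ 2 (mod 19)
2^2 = (2^1)^2 ≡ 2^2 = 4 ≡ 4 (mod 19)
So B = 4. Ivy then computes K = B^x mod p = 4^3 mod 19.
4^1 ≡ 4 (mod 19)
4^2 = (4^1)^2 ≡ 4^2 = 16 ≡ 16 (mod 19)
4^3 = 4^2 · 4^1 ≡ 16 · 4 ≡ 7 (mod 19).

7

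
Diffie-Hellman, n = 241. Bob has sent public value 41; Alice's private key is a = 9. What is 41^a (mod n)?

116

Shared key K = 41^9 mod 241.
41^1 ≡ 41 (mod 241)
41^2 = (41^1)^2 ≡ 41^2 = 1681 ≡ 235 (mod 241)
41^4 = (41^2)^2 ≡ 235^2 = 55225 ≡ 36 (mod 241)
41^8 = (41^4)^2 ≡ 36^2 = 1296 ≡ 91 (mod 241)
41^9 = 41^8 · 41^1 ≡ 91 · 41 ≡ 116 (mod 241).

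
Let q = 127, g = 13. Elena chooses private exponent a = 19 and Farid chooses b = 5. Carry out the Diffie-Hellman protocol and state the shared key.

34

Farid sends B = g^b mod q = 13^5 mod 127.
13^1 ≡ 13 (mod 127)
13^2 = (13^1)^2 ≡ 13^2 = 169 ≡ 42 (mod 127)
13^4 = (13^2)^2 ≡ 42^2 = 1764 ≡ 113 (mod 127)
13^5 = 13^4 · 13^1 ≡ 113 · 13 ≡ 72 (mod 127).
So B = 72. Elena then computes K = B^a mod q = 72^19 mod 127.
72^1 ≡ 72 (mod 127)
72^2 = (72^1)^2 ≡ 72^2 = 5184 ≡ 104 (mod 127)
72^4 = (72^2)^2 ≡ 104^2 = 10816 ≡ 21 (mod 127)
72^8 = (72^4)^2 ≡ 21^2 = 441 ≡ 60 (mod 127)
72^16 = (72^8)^2 ≡ 60^2 = 3600 ≡ 44 (mod 127)
72^19 = 72^16 · 72^2 · 72^1 ≡ 44 · 104 · 72 ≡ 34 (mod 127).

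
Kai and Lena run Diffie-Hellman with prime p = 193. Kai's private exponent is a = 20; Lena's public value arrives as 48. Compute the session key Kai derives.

130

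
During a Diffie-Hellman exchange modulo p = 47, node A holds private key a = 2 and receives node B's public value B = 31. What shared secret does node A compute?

Shared key K = 31^2 mod 47.
31^1 ≡ 31 (mod 47)
31^2 = (31^1)^2 ≡ 31^2 = 961 ≡ 21 (mod 47)

21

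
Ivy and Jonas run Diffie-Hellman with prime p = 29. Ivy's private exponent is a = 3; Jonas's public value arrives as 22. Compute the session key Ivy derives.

Shared key K = 22^3 mod 29.
22^1 ≡ 22 (mod 29)
22^2 = (22^1)^2 ≡ 22^2 = 484 ≡ 20 (mod 29)
22^3 = 22^2 · 22^1 ≡ 20 · 22 ≡ 5 (mod 29).

5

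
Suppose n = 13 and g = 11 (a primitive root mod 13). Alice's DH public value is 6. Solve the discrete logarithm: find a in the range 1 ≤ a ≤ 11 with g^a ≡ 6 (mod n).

Try successive powers of 11 modulo 13:
11^1 ≡ 11
11^2 ≡ 4
11^3 ≡ 5
11^4 ≡ 3
11^5 ≡ 7
11^6 ≡ 12
11^7 ≡ 2
11^8 ≡ 9
11^9 ≡ 8
11^10 ≡ 10
11^11 ≡ 6
Found: a = 11.

11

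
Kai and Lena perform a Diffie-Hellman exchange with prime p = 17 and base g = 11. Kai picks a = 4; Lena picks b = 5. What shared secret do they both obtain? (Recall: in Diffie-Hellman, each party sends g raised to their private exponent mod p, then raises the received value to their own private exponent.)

4

Kai sends A = g^a mod p = 11^4 mod 17.
11^1 ≡ 11 (mod 17)
11^2 = (11^1)^2 ≡ 11^2 = 121 ≡ 2 (mod 17)
11^4 = (11^2)^2 ≡ 2^2 = 4 ≡ 4 (mod 17)
So A = 4. Lena then computes K = A^b mod p = 4^5 mod 17.
4^1 ≡ 4 (mod 17)
4^2 = (4^1)^2 ≡ 4^2 = 16 ≡ 16 (mod 17)
4^4 = (4^2)^2 ≡ 16^2 = 256 ≡ 1 (mod 17)
4^5 = 4^4 · 4^1 ≡ 1 · 4 ≡ 4 (mod 17).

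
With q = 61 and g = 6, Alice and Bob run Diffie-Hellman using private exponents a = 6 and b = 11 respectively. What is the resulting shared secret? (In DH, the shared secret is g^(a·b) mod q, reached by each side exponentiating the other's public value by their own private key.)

Alice sends A = g^a mod q = 6^6 mod 61.
6^1 ≡ 6 (mod 61)
6^2 = (6^1)^2 ≡ 6^2 = 36 ≡ 36 (mod 61)
6^4 = (6^2)^2 ≡ 36^2 = 1296 ≡ 15 (mod 61)
6^6 = 6^4 · 6^2 ≡ 15 · 36 ≡ 52 (mod 61).
So A = 52. Bob then computes K = A^b mod q = 52^11 mod 61.
52^1 ≡ 52 (mod 61)
52^2 = (52^1)^2 ≡ 52^2 = 2704 ≡ 20 (mod 61)
52^4 = (52^2)^2 ≡ 20^2 = 400 ≡ 34 (mod 61)
52^8 = (52^4)^2 ≡ 34^2 = 1156 ≡ 58 (mod 61)
52^11 = 52^8 · 52^2 · 52^1 ≡ 58 · 20 · 52 ≡ 52 (mod 61).

52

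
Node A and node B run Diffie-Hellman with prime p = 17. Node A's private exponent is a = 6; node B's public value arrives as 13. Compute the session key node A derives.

Shared key K = 13^6 mod 17.
13^1 ≡ 13 (mod 17)
13^2 = (13^1)^2 ≡ 13^2 = 169 ≡ 16 (mod 17)
13^4 = (13^2)^2 ≡ 16^2 = 256 ≡ 1 (mod 17)
13^6 = 13^4 · 13^2 ≡ 1 · 16 ≡ 16 (mod 17).

16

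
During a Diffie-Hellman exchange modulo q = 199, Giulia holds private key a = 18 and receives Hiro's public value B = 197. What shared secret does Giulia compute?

Shared key K = 197^18 mod 199.
197^1 ≡ 197 (mod 199)
197^2 = (197^1)^2 ≡ 197^2 = 38809 ≡ 4 (mod 199)
197^4 = (197^2)^2 ≡ 4^2 = 16 ≡ 16 (mod 199)
197^8 = (197^4)^2 ≡ 16^2 = 256 ≡ 57 (mod 199)
197^16 = (197^8)^2 ≡ 57^2 = 3249 ≡ 65 (mod 199)
197^18 = 197^16 · 197^2 ≡ 65 · 4 ≡ 61 (mod 199).

61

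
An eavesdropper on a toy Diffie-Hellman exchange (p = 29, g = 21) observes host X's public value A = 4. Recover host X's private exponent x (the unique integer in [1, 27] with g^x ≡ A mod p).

10

Try successive powers of 21 modulo 29:
21^1 ≡ 21
21^2 ≡ 6
21^3 ≡ 10
21^4 ≡ 7
21^5 ≡ 2
21^6 ≡ 13
21^7 ≡ 12
21^8 ≡ 20
21^9 ≡ 14
21^10 ≡ 4
Found: x = 10.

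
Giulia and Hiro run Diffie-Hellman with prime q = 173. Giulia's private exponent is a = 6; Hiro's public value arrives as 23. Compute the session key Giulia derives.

135

Shared key K = 23^6 mod 173.
23^1 ≡ 23 (mod 173)
23^2 = (23^1)^2 ≡ 23^2 = 529 ≡ 10 (mod 173)
23^4 = (23^2)^2 ≡ 10^2 = 100 ≡ 100 (mod 173)
23^6 = 23^4 · 23^2 ≡ 100 · 10 ≡ 135 (mod 173).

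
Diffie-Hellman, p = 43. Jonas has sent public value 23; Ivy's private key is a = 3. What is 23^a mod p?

41

Shared key K = 23^3 mod 43.
23^1 ≡ 23 (mod 43)
23^2 = (23^1)^2 ≡ 23^2 = 529 ≡ 13 (mod 43)
23^3 = 23^2 · 23^1 ≡ 13 · 23 ≡ 41 (mod 43).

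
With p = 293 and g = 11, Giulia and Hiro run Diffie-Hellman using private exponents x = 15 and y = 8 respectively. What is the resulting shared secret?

225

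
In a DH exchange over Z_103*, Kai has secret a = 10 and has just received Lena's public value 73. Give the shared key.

23

Shared key K = 73^10 mod 103.
73^1 ≡ 73 (mod 103)
73^2 = (73^1)^2 ≡ 73^2 = 5329 ≡ 76 (mod 103)
73^4 = (73^2)^2 ≡ 76^2 = 5776 ≡ 8 (mod 103)
73^8 = (73^4)^2 ≡ 8^2 = 64 ≡ 64 (mod 103)
73^10 = 73^8 · 73^2 ≡ 64 · 76 ≡ 23 (mod 103).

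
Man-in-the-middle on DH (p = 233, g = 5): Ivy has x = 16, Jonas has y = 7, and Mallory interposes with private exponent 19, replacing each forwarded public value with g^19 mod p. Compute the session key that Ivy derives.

76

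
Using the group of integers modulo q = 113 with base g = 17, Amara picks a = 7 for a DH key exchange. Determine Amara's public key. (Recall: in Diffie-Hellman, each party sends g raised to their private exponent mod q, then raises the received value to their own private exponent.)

Public value = 17^{7} \pmod{113}.
17^1 ≡ 17 (mod 113)
17^2 = (17^1)^2 ≡ 17^2 = 289 ≡ 63 (mod 113)
17^4 = (17^2)^2 ≡ 63^2 = 3969 ≡ 14 (mod 113)
17^7 = 17^4 · 17^2 · 17^1 ≡ 14 · 63 · 17 ≡ 78 (mod 113).

78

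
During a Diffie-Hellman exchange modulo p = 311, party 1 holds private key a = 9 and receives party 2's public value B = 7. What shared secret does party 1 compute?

Shared key K = 7^9 mod 311.
7^1 ≡ 7 (mod 311)
7^2 = (7^1)^2 ≡ 7^2 = 49 ≡ 49 (mod 311)
7^4 = (7^2)^2 ≡ 49^2 = 2401 ≡ 224 (mod 311)
7^8 = (7^4)^2 ≡ 224^2 = 50176 ≡ 105 (mod 311)
7^9 = 7^8 · 7^1 ≡ 105 · 7 ≡ 113 (mod 311).

113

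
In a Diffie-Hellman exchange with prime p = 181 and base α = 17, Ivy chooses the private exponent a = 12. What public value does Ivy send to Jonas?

Public value = 17^12 mod 181.
17^1 ≡ 17 (mod 181)
17^2 = (17^1)^2 ≡ 17^2 = 289 ≡ 108 (mod 181)
17^4 = (17^2)^2 ≡ 108^2 = 11664 ≡ 80 (mod 181)
17^8 = (17^4)^2 ≡ 80^2 = 6400 ≡ 65 (mod 181)
17^12 = 17^8 · 17^4 ≡ 65 · 80 ≡ 132 (mod 181).

132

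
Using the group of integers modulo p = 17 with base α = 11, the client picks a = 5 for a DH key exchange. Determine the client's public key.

10

Public value = 11^5 (mod 17).
11^1 ≡ 11 (mod 17)
11^2 = (11^1)^2 ≡ 11^2 = 121 ≡ 2 (mod 17)
11^4 = (11^2)^2 ≡ 2^2 = 4 ≡ 4 (mod 17)
11^5 = 11^4 · 11^1 ≡ 4 · 11 ≡ 10 (mod 17).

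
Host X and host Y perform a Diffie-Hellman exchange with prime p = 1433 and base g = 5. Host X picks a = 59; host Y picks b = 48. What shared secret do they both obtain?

1075

Host X sends A = g^a mod p = 5^59 mod 1433.
5^1 ≡ 5 (mod 1433)
5^2 = (5^1)^2 ≡ 5^2 = 25 ≡ 25 (mod 1433)
5^4 = (5^2)^2 ≡ 25^2 = 625 ≡ 625 (mod 1433)
5^8 = (5^4)^2 ≡ 625^2 = 390625 ≡ 849 (mod 1433)
5^16 = (5^8)^2 ≡ 849^2 = 720801 ≡ 2 (mod 1433)
5^32 = (5^16)^2 ≡ 2^2 = 4 ≡ 4 (mod 1433)
5^59 = 5^32 · 5^16 · 5^8 · 5^2 · 5^1 ≡ 4 · 2 · 849 · 25 · 5 ≡ 664 (mod 1433).
So A = 664. Host Y then computes K = A^b mod p = 664^48 mod 1433.
664^1 ≡ 664 (mod 1433)
664^2 = (664^1)^2 ≡ 664^2 = 440896 ≡ 965 (mod 1433)
664^4 = (664^2)^2 ≡ 965^2 = 931225 ≡ 1208 (mod 1433)
664^8 = (664^4)^2 ≡ 1208^2 = 1459264 ≡ 470 (mod 1433)
664^16 = (664^8)^2 ≡ 470^2 = 220900 ≡ 218 (mod 1433)
664^32 = (664^16)^2 ≡ 218^2 = 47524 ≡ 235 (mod 1433)
664^48 = 664^32 · 664^16 ≡ 235 · 218 ≡ 1075 (mod 1433).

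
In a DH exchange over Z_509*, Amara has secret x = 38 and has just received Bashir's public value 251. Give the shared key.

Shared key K = 251^38 mod 509.
251^1 ≡ 251 (mod 509)
251^2 = (251^1)^2 ≡ 251^2 = 63001 ≡ 394 (mod 509)
251^4 = (251^2)^2 ≡ 394^2 = 155236 ≡ 500 (mod 509)
251^8 = (251^4)^2 ≡ 500^2 = 250000 ≡ 81 (mod 509)
251^16 = (251^8)^2 ≡ 81^2 = 6561 ≡ 453 (mod 509)
251^32 = (251^16)^2 ≡ 453^2 = 205209 ≡ 82 (mod 509)
251^38 = 251^32 · 251^4 · 251^2 ≡ 82 · 500 · 394 ≡ 376 (mod 509).

376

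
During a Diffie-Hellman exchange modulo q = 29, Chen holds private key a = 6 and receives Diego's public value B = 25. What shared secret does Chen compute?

Shared key K = 25^6 mod 29.
25^1 ≡ 25 (mod 29)
25^2 = (25^1)^2 ≡ 25^2 = 625 ≡ 16 (mod 29)
25^4 = (25^2)^2 ≡ 16^2 = 256 ≡ 24 (mod 29)
25^6 = 25^4 · 25^2 ≡ 24 · 16 ≡ 7 (mod 29).

7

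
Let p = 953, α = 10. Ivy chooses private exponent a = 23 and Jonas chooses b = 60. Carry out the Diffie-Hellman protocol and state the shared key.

Jonas sends B = α^b mod p = 10^60 mod 953.
10^1 ≡ 10 (mod 953)
10^2 = (10^1)^2 ≡ 10^2 = 100 ≡ 100 (mod 953)
10^4 = (10^2)^2 ≡ 100^2 = 10000 ≡ 470 (mod 953)
10^8 = (10^4)^2 ≡ 470^2 = 220900 ≡ 757 (mod 953)
10^16 = (10^8)^2 ≡ 757^2 = 573049 ≡ 296 (mod 953)
10^32 = (10^16)^2 ≡ 296^2 = 87616 ≡ 893 (mod 953)
10^60 = 10^32 · 10^16 · 10^8 · 10^4 ≡ 893 · 296 · 757 · 470 ≡ 839 (mod 953).
So B = 839. Ivy then computes K = B^a mod p = 839^23 mod 953.
839^1 ≡ 839 (mod 953)
839^2 = (839^1)^2 ≡ 839^2 = 703921 ≡ 607 (mod 953)
839^4 = (839^2)^2 ≡ 607^2 = 368449 ≡ 591 (mod 953)
839^8 = (839^4)^2 ≡ 591^2 = 349281 ≡ 483 (mod 953)
839^16 = (839^8)^2 ≡ 483^2 = 233289 ≡ 757 (mod 953)
839^23 = 839^16 · 839^4 · 839^2 · 839^1 ≡ 757 · 591 · 607 · 839 ≡ 379 (mod 953).

379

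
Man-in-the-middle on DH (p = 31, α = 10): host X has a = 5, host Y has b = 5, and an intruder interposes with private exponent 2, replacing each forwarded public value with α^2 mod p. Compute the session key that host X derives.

Host X receives an intruder's public value M = 10^2 mod 31 instead of the honest one.
10^1 ≡ 10 (mod 31)
10^2 = (10^1)^2 ≡ 10^2 = 100 ≡ 7 (mod 31)
So M = 7. Host X computes K = M^5 mod 31.
7^1 ≡ 7 (mod 31)
7^2 = (7^1)^2 ≡ 7^2 = 49 ≡ 18 (mod 31)
7^4 = (7^2)^2 ≡ 18^2 = 324 ≡ 14 (mod 31)
7^5 = 7^4 · 7^1 ≡ 14 · 7 ≡ 5 (mod 31).

5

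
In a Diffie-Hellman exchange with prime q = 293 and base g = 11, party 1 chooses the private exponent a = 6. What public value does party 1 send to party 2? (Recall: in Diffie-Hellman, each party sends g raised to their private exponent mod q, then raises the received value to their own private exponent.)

83

Public value = 11^{6} \pmod{293}.
11^1 ≡ 11 (mod 293)
11^2 = (11^1)^2 ≡ 11^2 = 121 ≡ 121 (mod 293)
11^4 = (11^2)^2 ≡ 121^2 = 14641 ≡ 284 (mod 293)
11^6 = 11^4 · 11^2 ≡ 284 · 121 ≡ 83 (mod 293).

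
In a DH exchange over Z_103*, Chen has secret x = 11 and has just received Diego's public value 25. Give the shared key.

Shared key K = 25^11 mod 103.
25^1 ≡ 25 (mod 103)
25^2 = (25^1)^2 ≡ 25^2 = 625 ≡ 7 (mod 103)
25^4 = (25^2)^2 ≡ 7^2 = 49 ≡ 49 (mod 103)
25^8 = (25^4)^2 ≡ 49^2 = 2401 ≡ 32 (mod 103)
25^11 = 25^8 · 25^2 · 25^1 ≡ 32 · 7 · 25 ≡ 38 (mod 103).

38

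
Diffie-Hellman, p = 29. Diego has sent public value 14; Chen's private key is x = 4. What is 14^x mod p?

20

Shared key K = 14^4 mod 29.
14^1 ≡ 14 (mod 29)
14^2 = (14^1)^2 ≡ 14^2 = 196 ≡ 22 (mod 29)
14^4 = (14^2)^2 ≡ 22^2 = 484 ≡ 20 (mod 29)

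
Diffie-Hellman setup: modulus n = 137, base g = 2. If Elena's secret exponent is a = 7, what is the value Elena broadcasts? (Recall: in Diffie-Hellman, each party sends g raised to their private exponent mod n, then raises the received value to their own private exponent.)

128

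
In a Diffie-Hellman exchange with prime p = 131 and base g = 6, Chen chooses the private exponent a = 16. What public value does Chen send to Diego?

33

Public value = 6^16 (mod 131).
6^1 ≡ 6 (mod 131)
6^2 = (6^1)^2 ≡ 6^2 = 36 ≡ 36 (mod 131)
6^4 = (6^2)^2 ≡ 36^2 = 1296 ≡ 117 (mod 131)
6^8 = (6^4)^2 ≡ 117^2 = 13689 ≡ 65 (mod 131)
6^16 = (6^8)^2 ≡ 65^2 = 4225 ≡ 33 (mod 131)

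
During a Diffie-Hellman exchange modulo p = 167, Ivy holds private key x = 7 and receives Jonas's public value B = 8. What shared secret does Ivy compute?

133

Shared key K = 8^7 mod 167.
8^1 ≡ 8 (mod 167)
8^2 = (8^1)^2 ≡ 8^2 = 64 ≡ 64 (mod 167)
8^4 = (8^2)^2 ≡ 64^2 = 4096 ≡ 88 (mod 167)
8^7 = 8^4 · 8^2 · 8^1 ≡ 88 · 64 · 8 ≡ 133 (mod 167).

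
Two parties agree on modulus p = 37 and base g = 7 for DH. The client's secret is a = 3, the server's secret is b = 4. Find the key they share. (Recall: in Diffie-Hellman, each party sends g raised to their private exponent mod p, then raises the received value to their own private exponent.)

The client sends A = g^a mod p = 7^3 mod 37.
7^1 ≡ 7 (mod 37)
7^2 = (7^1)^2 ≡ 7^2 = 49 ≡ 12 (mod 37)
7^3 = 7^2 · 7^1 ≡ 12 · 7 ≡ 10 (mod 37).
So A = 10. The server then computes K = A^b mod p = 10^4 mod 37.
10^1 ≡ 10 (mod 37)
10^2 = (10^1)^2 ≡ 10^2 = 100 ≡ 26 (mod 37)
10^4 = (10^2)^2 ≡ 26^2 = 676 ≡ 10 (mod 37)

10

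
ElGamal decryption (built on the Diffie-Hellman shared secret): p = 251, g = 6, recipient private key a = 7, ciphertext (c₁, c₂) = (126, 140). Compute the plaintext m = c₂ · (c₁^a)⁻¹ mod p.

Shared mask s = c₁^a mod p = 126^7 mod 251.
126^1 ≡ 126 (mod 251)
126^2 = (126^1)^2 ≡ 126^2 = 15876 ≡ 63 (mod 251)
126^4 = (126^2)^2 ≡ 63^2 = 3969 ≡ 204 (mod 251)
126^7 = 126^4 · 126^2 · 126^1 ≡ 204 · 63 · 126 ≡ 151 (mod 251).
So s = 151; s⁻¹ ≡ 128 (mod 251).
m = c₂ · s⁻¹ mod 251 = 140 · 128 mod 251 = 99.

99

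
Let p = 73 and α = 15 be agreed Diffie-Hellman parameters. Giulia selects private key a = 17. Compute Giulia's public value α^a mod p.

42

Public value = 15^17 mod 73.
15^1 ≡ 15 (mod 73)
15^2 = (15^1)^2 ≡ 15^2 = 225 ≡ 6 (mod 73)
15^4 = (15^2)^2 ≡ 6^2 = 36 ≡ 36 (mod 73)
15^8 = (15^4)^2 ≡ 36^2 = 1296 ≡ 55 (mod 73)
15^16 = (15^8)^2 ≡ 55^2 = 3025 ≡ 32 (mod 73)
15^17 = 15^16 · 15^1 ≡ 32 · 15 ≡ 42 (mod 73).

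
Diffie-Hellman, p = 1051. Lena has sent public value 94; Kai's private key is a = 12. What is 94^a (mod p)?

Shared key K = 94^12 mod 1051.
94^1 ≡ 94 (mod 1051)
94^2 = (94^1)^2 ≡ 94^2 = 8836 ≡ 428 (mod 1051)
94^4 = (94^2)^2 ≡ 428^2 = 183184 ≡ 310 (mod 1051)
94^8 = (94^4)^2 ≡ 310^2 = 96100 ≡ 459 (mod 1051)
94^12 = 94^8 · 94^4 ≡ 459 · 310 ≡ 405 (mod 1051).

405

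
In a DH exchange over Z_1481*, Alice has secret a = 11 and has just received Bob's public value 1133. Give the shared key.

Shared key K = 1133^11 mod 1481.
1133^1 ≡ 1133 (mod 1481)
1133^2 = (1133^1)^2 ≡ 1133^2 = 1283689 ≡ 1143 (mod 1481)
1133^4 = (1133^2)^2 ≡ 1143^2 = 1306449 ≡ 207 (mod 1481)
1133^8 = (1133^4)^2 ≡ 207^2 = 42849 ≡ 1381 (mod 1481)
1133^11 = 1133^8 · 1133^2 · 1133^1 ≡ 1381 · 1143 · 1133 ≡ 1183 (mod 1481).

1183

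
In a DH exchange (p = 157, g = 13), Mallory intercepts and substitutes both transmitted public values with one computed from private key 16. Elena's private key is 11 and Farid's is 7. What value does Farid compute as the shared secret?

144

Farid receives Mallory's public value M = 13^16 mod 157 instead of the honest one.
13^1 ≡ 13 (mod 157)
13^2 = (13^1)^2 ≡ 13^2 = 169 ≡ 12 (mod 157)
13^4 = (13^2)^2 ≡ 12^2 = 144 ≡ 144 (mod 157)
13^8 = (13^4)^2 ≡ 144^2 = 20736 ≡ 12 (mod 157)
13^16 = (13^8)^2 ≡ 12^2 = 144 ≡ 144 (mod 157)
So M = 144. Farid computes K = M^7 mod 157.
144^1 ≡ 144 (mod 157)
144^2 = (144^1)^2 ≡ 144^2 = 20736 ≡ 12 (mod 157)
144^4 = (144^2)^2 ≡ 12^2 = 144 ≡ 144 (mod 157)
144^7 = 144^4 · 144^2 · 144^1 ≡ 144 · 12 · 144 ≡ 144 (mod 157).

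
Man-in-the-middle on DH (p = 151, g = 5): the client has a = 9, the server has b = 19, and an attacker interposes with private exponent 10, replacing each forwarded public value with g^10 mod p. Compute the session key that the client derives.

The client receives an attacker's public value M = 5^10 mod 151 instead of the honest one.
5^1 ≡ 5 (mod 151)
5^2 = (5^1)^2 ≡ 5^2 = 25 ≡ 25 (mod 151)
5^4 = (5^2)^2 ≡ 25^2 = 625 ≡ 21 (mod 151)
5^8 = (5^4)^2 ≡ 21^2 = 441 ≡ 139 (mod 151)
5^10 = 5^8 · 5^2 ≡ 139 · 25 ≡ 2 (mod 151).
So M = 2. The client computes K = M^9 mod 151.
2^1 ≡ 2 (mod 151)
2^2 = (2^1)^2 ≡ 2^2 = 4 ≡ 4 (mod 151)
2^4 = (2^2)^2 ≡ 4^2 = 16 ≡ 16 (mod 151)
2^8 = (2^4)^2 ≡ 16^2 = 256 ≡ 105 (mod 151)
2^9 = 2^8 · 2^1 ≡ 105 · 2 ≡ 59 (mod 151).

59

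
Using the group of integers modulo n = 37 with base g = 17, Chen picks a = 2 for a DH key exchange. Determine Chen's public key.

Public value = 17^2 mod 37.
17^1 ≡ 17 (mod 37)
17^2 = (17^1)^2 ≡ 17^2 = 289 ≡ 30 (mod 37)

30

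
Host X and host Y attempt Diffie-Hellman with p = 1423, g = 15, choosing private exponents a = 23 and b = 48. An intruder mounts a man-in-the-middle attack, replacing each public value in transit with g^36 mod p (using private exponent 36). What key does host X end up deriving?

1395

Host X receives an intruder's public value M = 15^36 mod 1423 instead of the honest one.
15^1 ≡ 15 (mod 1423)
15^2 = (15^1)^2 ≡ 15^2 = 225 ≡ 225 (mod 1423)
15^4 = (15^2)^2 ≡ 225^2 = 50625 ≡ 820 (mod 1423)
15^8 = (15^4)^2 ≡ 820^2 = 672400 ≡ 744 (mod 1423)
15^16 = (15^8)^2 ≡ 744^2 = 553536 ≡ 1412 (mod 1423)
15^32 = (15^16)^2 ≡ 1412^2 = 1993744 ≡ 121 (mod 1423)
15^36 = 15^32 · 15^4 ≡ 121 · 820 ≡ 1033 (mod 1423).
So M = 1033. Host X computes K = M^23 mod 1423.
1033^1 ≡ 1033 (mod 1423)
1033^2 = (1033^1)^2 ≡ 1033^2 = 1067089 ≡ 1262 (mod 1423)
1033^4 = (1033^2)^2 ≡ 1262^2 = 1592644 ≡ 307 (mod 1423)
1033^8 = (1033^4)^2 ≡ 307^2 = 94249 ≡ 331 (mod 1423)
1033^16 = (1033^8)^2 ≡ 331^2 = 109561 ≡ 1413 (mod 1423)
1033^23 = 1033^16 · 1033^4 · 1033^2 · 1033^1 ≡ 1413 · 307 · 1262 · 1033 ≡ 1395 (mod 1423).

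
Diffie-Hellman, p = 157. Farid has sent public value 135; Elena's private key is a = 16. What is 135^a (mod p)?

12

Shared key K = 135^16 mod 157.
135^1 ≡ 135 (mod 157)
135^2 = (135^1)^2 ≡ 135^2 = 18225 ≡ 13 (mod 157)
135^4 = (135^2)^2 ≡ 13^2 = 169 ≡ 12 (mod 157)
135^8 = (135^4)^2 ≡ 12^2 = 144 ≡ 144 (mod 157)
135^16 = (135^8)^2 ≡ 144^2 = 20736 ≡ 12 (mod 157)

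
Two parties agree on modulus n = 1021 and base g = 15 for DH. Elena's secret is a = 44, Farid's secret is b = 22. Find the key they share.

233

Farid sends B = g^b mod n = 15^22 mod 1021.
15^1 ≡ 15 (mod 1021)
15^2 = (15^1)^2 ≡ 15^2 = 225 ≡ 225 (mod 1021)
15^4 = (15^2)^2 ≡ 225^2 = 50625 ≡ 596 (mod 1021)
15^8 = (15^4)^2 ≡ 596^2 = 355216 ≡ 929 (mod 1021)
15^16 = (15^8)^2 ≡ 929^2 = 863041 ≡ 296 (mod 1021)
15^22 = 15^16 · 15^4 · 15^2 ≡ 296 · 596 · 225 ≡ 183 (mod 1021).
So B = 183. Elena then computes K = B^a mod n = 183^44 mod 1021.
183^1 ≡ 183 (mod 1021)
183^2 = (183^1)^2 ≡ 183^2 = 33489 ≡ 817 (mod 1021)
183^4 = (183^2)^2 ≡ 817^2 = 667489 ≡ 776 (mod 1021)
183^8 = (183^4)^2 ≡ 776^2 = 602176 ≡ 807 (mod 1021)
183^16 = (183^8)^2 ≡ 807^2 = 651249 ≡ 872 (mod 1021)
183^32 = (183^16)^2 ≡ 872^2 = 760384 ≡ 760 (mod 1021)
183^44 = 183^32 · 183^8 · 183^4 ≡ 760 · 807 · 776 ≡ 233 (mod 1021).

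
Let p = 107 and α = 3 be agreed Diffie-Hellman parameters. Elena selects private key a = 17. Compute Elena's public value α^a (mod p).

44

Public value = 3^17 (mod 107).
3^1 ≡ 3 (mod 107)
3^2 = (3^1)^2 ≡ 3^2 = 9 ≡ 9 (mod 107)
3^4 = (3^2)^2 ≡ 9^2 = 81 ≡ 81 (mod 107)
3^8 = (3^4)^2 ≡ 81^2 = 6561 ≡ 34 (mod 107)
3^16 = (3^8)^2 ≡ 34^2 = 1156 ≡ 86 (mod 107)
3^17 = 3^16 · 3^1 ≡ 86 · 3 ≡ 44 (mod 107).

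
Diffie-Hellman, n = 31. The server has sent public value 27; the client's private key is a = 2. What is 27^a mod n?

16

Shared key K = 27^2 mod 31.
27^1 ≡ 27 (mod 31)
27^2 = (27^1)^2 ≡ 27^2 = 729 ≡ 16 (mod 31)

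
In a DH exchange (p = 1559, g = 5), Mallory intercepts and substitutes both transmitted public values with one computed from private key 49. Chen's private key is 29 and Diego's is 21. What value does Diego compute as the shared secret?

Diego receives Mallory's public value M = 5^49 mod 1559 instead of the honest one.
5^1 ≡ 5 (mod 1559)
5^2 = (5^1)^2 ≡ 5^2 = 25 ≡ 25 (mod 1559)
5^4 = (5^2)^2 ≡ 25^2 = 625 ≡ 625 (mod 1559)
5^8 = (5^4)^2 ≡ 625^2 = 390625 ≡ 875 (mod 1559)
5^16 = (5^8)^2 ≡ 875^2 = 765625 ≡ 156 (mod 1559)
5^32 = (5^16)^2 ≡ 156^2 = 24336 ≡ 951 (mod 1559)
5^49 = 5^32 · 5^16 · 5^1 ≡ 951 · 156 · 5 ≡ 1255 (mod 1559).
So M = 1255. Diego computes K = M^21 mod 1559.
1255^1 ≡ 1255 (mod 1559)
1255^2 = (1255^1)^2 ≡ 1255^2 = 1575025 ≡ 435 (mod 1559)
1255^4 = (1255^2)^2 ≡ 435^2 = 189225 ≡ 586 (mod 1559)
1255^8 = (1255^4)^2 ≡ 586^2 = 343396 ≡ 416 (mod 1559)
1255^16 = (1255^8)^2 ≡ 416^2 = 173056 ≡ 7 (mod 1559)
1255^21 = 1255^16 · 1255^4 · 1255^1 ≡ 7 · 586 · 1255 ≡ 192 (mod 1559).

192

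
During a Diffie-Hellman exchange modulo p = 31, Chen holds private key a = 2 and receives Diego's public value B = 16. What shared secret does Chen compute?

Shared key K = 16^2 mod 31.
16^1 ≡ 16 (mod 31)
16^2 = (16^1)^2 ≡ 16^2 = 256 ≡ 8 (mod 31)

8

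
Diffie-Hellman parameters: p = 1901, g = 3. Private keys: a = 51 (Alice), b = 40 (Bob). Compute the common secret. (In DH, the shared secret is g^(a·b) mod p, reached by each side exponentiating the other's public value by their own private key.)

614

Alice sends A = g^a mod p = 3^51 mod 1901.
3^1 ≡ 3 (mod 1901)
3^2 = (3^1)^2 ≡ 3^2 = 9 ≡ 9 (mod 1901)
3^4 = (3^2)^2 ≡ 9^2 = 81 ≡ 81 (mod 1901)
3^8 = (3^4)^2 ≡ 81^2 = 6561 ≡ 858 (mod 1901)
3^16 = (3^8)^2 ≡ 858^2 = 736164 ≡ 477 (mod 1901)
3^32 = (3^16)^2 ≡ 477^2 = 227529 ≡ 1310 (mod 1901)
3^51 = 3^32 · 3^16 · 3^2 · 3^1 ≡ 1310 · 477 · 9 · 3 ≡ 115 (mod 1901).
So A = 115. Bob then computes K = A^b mod p = 115^40 mod 1901.
115^1 ≡ 115 (mod 1901)
115^2 = (115^1)^2 ≡ 115^2 = 13225 ≡ 1819 (mod 1901)
115^4 = (115^2)^2 ≡ 1819^2 = 3308761 ≡ 1021 (mod 1901)
115^8 = (115^4)^2 ≡ 1021^2 = 1042441 ≡ 693 (mod 1901)
115^16 = (115^8)^2 ≡ 693^2 = 480249 ≡ 1197 (mod 1901)
115^32 = (115^16)^2 ≡ 1197^2 = 1432809 ≡ 1356 (mod 1901)
115^40 = 115^32 · 115^8 ≡ 1356 · 693 ≡ 614 (mod 1901).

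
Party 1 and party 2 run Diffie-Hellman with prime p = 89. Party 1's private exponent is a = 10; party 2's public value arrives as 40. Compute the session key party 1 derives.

57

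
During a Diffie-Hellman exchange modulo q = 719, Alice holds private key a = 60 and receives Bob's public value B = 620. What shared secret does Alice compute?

403

Shared key K = 620^60 mod 719.
620^1 ≡ 620 (mod 719)
620^2 = (620^1)^2 ≡ 620^2 = 384400 ≡ 454 (mod 719)
620^4 = (620^2)^2 ≡ 454^2 = 206116 ≡ 482 (mod 719)
620^8 = (620^4)^2 ≡ 482^2 = 232324 ≡ 87 (mod 719)
620^16 = (620^8)^2 ≡ 87^2 = 7569 ≡ 379 (mod 719)
620^32 = (620^16)^2 ≡ 379^2 = 143641 ≡ 560 (mod 719)
620^60 = 620^32 · 620^16 · 620^8 · 620^4 ≡ 560 · 379 · 87 · 482 ≡ 403 (mod 719).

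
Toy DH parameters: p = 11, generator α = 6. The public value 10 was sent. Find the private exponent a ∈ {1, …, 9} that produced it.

Try successive powers of 6 modulo 11:
6^1 ≡ 6
6^2 ≡ 3
6^3 ≡ 7
6^4 ≡ 9
6^5 ≡ 10
Found: a = 5.

5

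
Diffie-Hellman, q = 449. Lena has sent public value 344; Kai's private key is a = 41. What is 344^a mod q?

Shared key K = 344^41 mod 449.
344^1 ≡ 344 (mod 449)
344^2 = (344^1)^2 ≡ 344^2 = 118336 ≡ 249 (mod 449)
344^4 = (344^2)^2 ≡ 249^2 = 62001 ≡ 39 (mod 449)
344^8 = (344^4)^2 ≡ 39^2 = 1521 ≡ 174 (mod 449)
344^16 = (344^8)^2 ≡ 174^2 = 30276 ≡ 193 (mod 449)
344^32 = (344^16)^2 ≡ 193^2 = 37249 ≡ 431 (mod 449)
344^41 = 344^32 · 344^8 · 344^1 ≡ 431 · 174 · 344 ≡ 192 (mod 449).

192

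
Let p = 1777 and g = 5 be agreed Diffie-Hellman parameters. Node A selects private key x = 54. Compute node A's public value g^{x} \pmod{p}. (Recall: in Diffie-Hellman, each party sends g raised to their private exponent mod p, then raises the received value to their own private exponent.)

Public value = 5^{54} \pmod{1777}.
5^1 ≡ 5 (mod 1777)
5^2 = (5^1)^2 ≡ 5^2 = 25 ≡ 25 (mod 1777)
5^4 = (5^2)^2 ≡ 25^2 = 625 ≡ 625 (mod 1777)
5^8 = (5^4)^2 ≡ 625^2 = 390625 ≡ 1462 (mod 1777)
5^16 = (5^8)^2 ≡ 1462^2 = 2137444 ≡ 1490 (mod 1777)
5^32 = (5^16)^2 ≡ 1490^2 = 2220100 ≡ 627 (mod 1777)
5^54 = 5^32 · 5^16 · 5^4 · 5^2 ≡ 627 · 1490 · 625 · 25 ≡ 1327 (mod 1777).

1327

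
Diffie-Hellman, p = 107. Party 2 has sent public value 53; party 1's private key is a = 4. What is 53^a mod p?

87

Shared key K = 53^4 mod 107.
53^1 ≡ 53 (mod 107)
53^2 = (53^1)^2 ≡ 53^2 = 2809 ≡ 27 (mod 107)
53^4 = (53^2)^2 ≡ 27^2 = 729 ≡ 87 (mod 107)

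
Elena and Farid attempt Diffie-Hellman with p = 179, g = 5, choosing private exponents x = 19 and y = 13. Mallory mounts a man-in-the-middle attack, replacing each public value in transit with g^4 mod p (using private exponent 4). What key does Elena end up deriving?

Elena receives Mallory's public value M = 5^4 mod 179 instead of the honest one.
5^1 ≡ 5 (mod 179)
5^2 = (5^1)^2 ≡ 5^2 = 25 ≡ 25 (mod 179)
5^4 = (5^2)^2 ≡ 25^2 = 625 ≡ 88 (mod 179)
So M = 88. Elena computes K = M^19 mod 179.
88^1 ≡ 88 (mod 179)
88^2 = (88^1)^2 ≡ 88^2 = 7744 ≡ 47 (mod 179)
88^4 = (88^2)^2 ≡ 47^2 = 2209 ≡ 61 (mod 179)
88^8 = (88^4)^2 ≡ 61^2 = 3721 ≡ 141 (mod 179)
88^16 = (88^8)^2 ≡ 141^2 = 19881 ≡ 12 (mod 179)
88^19 = 88^16 · 88^2 · 88^1 ≡ 12 · 47 · 88 ≡ 49 (mod 179).

49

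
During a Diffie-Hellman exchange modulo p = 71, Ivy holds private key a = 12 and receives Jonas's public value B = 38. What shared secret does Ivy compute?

15

Shared key K = 38^12 mod 71.
38^1 ≡ 38 (mod 71)
38^2 = (38^1)^2 ≡ 38^2 = 1444 ≡ 24 (mod 71)
38^4 = (38^2)^2 ≡ 24^2 = 576 ≡ 8 (mod 71)
38^8 = (38^4)^2 ≡ 8^2 = 64 ≡ 64 (mod 71)
38^12 = 38^8 · 38^4 ≡ 64 · 8 ≡ 15 (mod 71).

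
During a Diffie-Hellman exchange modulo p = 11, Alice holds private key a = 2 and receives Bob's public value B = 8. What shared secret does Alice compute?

Shared key K = 8^2 mod 11.
8^1 ≡ 8 (mod 11)
8^2 = (8^1)^2 ≡ 8^2 = 64 ≡ 9 (mod 11)

9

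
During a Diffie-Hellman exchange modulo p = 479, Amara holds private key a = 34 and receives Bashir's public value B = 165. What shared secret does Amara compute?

Shared key K = 165^34 mod 479.
165^1 ≡ 165 (mod 479)
165^2 = (165^1)^2 ≡ 165^2 = 27225 ≡ 401 (mod 479)
165^4 = (165^2)^2 ≡ 401^2 = 160801 ≡ 336 (mod 479)
165^8 = (165^4)^2 ≡ 336^2 = 112896 ≡ 331 (mod 479)
165^16 = (165^8)^2 ≡ 331^2 = 109561 ≡ 349 (mod 479)
165^32 = (165^16)^2 ≡ 349^2 = 121801 ≡ 135 (mod 479)
165^34 = 165^32 · 165^2 ≡ 135 · 401 ≡ 8 (mod 479).

8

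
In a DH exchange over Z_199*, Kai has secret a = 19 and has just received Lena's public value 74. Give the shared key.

Shared key K = 74^19 mod 199.
74^1 ≡ 74 (mod 199)
74^2 = (74^1)^2 ≡ 74^2 = 5476 ≡ 103 (mod 199)
74^4 = (74^2)^2 ≡ 103^2 = 10609 ≡ 62 (mod 199)
74^8 = (74^4)^2 ≡ 62^2 = 3844 ≡ 63 (mod 199)
74^16 = (74^8)^2 ≡ 63^2 = 3969 ≡ 188 (mod 199)
74^19 = 74^16 · 74^2 · 74^1 ≡ 188 · 103 · 74 ≡ 136 (mod 199).

136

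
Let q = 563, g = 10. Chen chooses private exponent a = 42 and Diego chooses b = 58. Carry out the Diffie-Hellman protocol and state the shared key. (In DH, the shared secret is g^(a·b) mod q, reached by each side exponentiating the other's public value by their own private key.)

119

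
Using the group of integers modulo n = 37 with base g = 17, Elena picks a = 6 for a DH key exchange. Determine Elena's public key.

27

Public value = 17^6 (mod 37).
17^1 ≡ 17 (mod 37)
17^2 = (17^1)^2 ≡ 17^2 = 289 ≡ 30 (mod 37)
17^4 = (17^2)^2 ≡ 30^2 = 900 ≡ 12 (mod 37)
17^6 = 17^4 · 17^2 ≡ 12 · 30 ≡ 27 (mod 37).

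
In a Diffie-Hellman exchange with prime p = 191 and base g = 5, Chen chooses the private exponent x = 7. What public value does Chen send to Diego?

Public value = 5^7 (mod 191).
5^1 ≡ 5 (mod 191)
5^2 = (5^1)^2 ≡ 5^2 = 25 ≡ 25 (mod 191)
5^4 = (5^2)^2 ≡ 25^2 = 625 ≡ 52 (mod 191)
5^7 = 5^4 · 5^2 · 5^1 ≡ 52 · 25 · 5 ≡ 6 (mod 191).

6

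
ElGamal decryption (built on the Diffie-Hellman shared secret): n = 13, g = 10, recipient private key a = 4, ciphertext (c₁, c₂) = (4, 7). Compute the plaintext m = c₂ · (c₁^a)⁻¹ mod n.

8

Shared mask s = c₁^a mod n = 4^4 mod 13.
4^1 ≡ 4 (mod 13)
4^2 = (4^1)^2 ≡ 4^2 = 16 ≡ 3 (mod 13)
4^4 = (4^2)^2 ≡ 3^2 = 9 ≡ 9 (mod 13)
So s = 9; s⁻¹ ≡ 3 (mod 13).
m = c₂ · s⁻¹ mod 13 = 7 · 3 mod 13 = 8.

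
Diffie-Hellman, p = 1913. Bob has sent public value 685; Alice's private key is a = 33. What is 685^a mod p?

1879

Shared key K = 685^33 mod 1913.
685^1 ≡ 685 (mod 1913)
685^2 = (685^1)^2 ≡ 685^2 = 469225 ≡ 540 (mod 1913)
685^4 = (685^2)^2 ≡ 540^2 = 291600 ≡ 824 (mod 1913)
685^8 = (685^4)^2 ≡ 824^2 = 678976 ≡ 1774 (mod 1913)
685^16 = (685^8)^2 ≡ 1774^2 = 3147076 ≡ 191 (mod 1913)
685^32 = (685^16)^2 ≡ 191^2 = 36481 ≡ 134 (mod 1913)
685^33 = 685^32 · 685^1 ≡ 134 · 685 ≡ 1879 (mod 1913).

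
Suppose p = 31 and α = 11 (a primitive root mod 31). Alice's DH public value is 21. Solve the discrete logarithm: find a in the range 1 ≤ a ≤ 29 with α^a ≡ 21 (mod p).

13

Try successive powers of 11 modulo 31:
11^1 ≡ 11
11^2 ≡ 28
11^3 ≡ 29
11^4 ≡ 9
11^5 ≡ 6
11^6 ≡ 4
11^7 ≡ 13
11^8 ≡ 19
11^9 ≡ 23
11^10 ≡ 5
11^11 ≡ 24
11^12 ≡ 16
11^13 ≡ 21
Found: a = 13.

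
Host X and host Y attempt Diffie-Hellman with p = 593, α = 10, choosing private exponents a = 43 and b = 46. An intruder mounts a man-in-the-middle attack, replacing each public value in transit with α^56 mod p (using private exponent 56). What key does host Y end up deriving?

60

Host Y receives an intruder's public value M = 10^56 mod 593 instead of the honest one.
10^1 ≡ 10 (mod 593)
10^2 = (10^1)^2 ≡ 10^2 = 100 ≡ 100 (mod 593)
10^4 = (10^2)^2 ≡ 100^2 = 10000 ≡ 512 (mod 593)
10^8 = (10^4)^2 ≡ 512^2 = 262144 ≡ 38 (mod 593)
10^16 = (10^8)^2 ≡ 38^2 = 1444 ≡ 258 (mod 593)
10^32 = (10^16)^2 ≡ 258^2 = 66564 ≡ 148 (mod 593)
10^56 = 10^32 · 10^16 · 10^8 ≡ 148 · 258 · 38 ≡ 514 (mod 593).
So M = 514. Host Y computes K = M^46 mod 593.
514^1 ≡ 514 (mod 593)
514^2 = (514^1)^2 ≡ 514^2 = 264196 ≡ 311 (mod 593)
514^4 = (514^2)^2 ≡ 311^2 = 96721 ≡ 62 (mod 593)
514^8 = (514^4)^2 ≡ 62^2 = 3844 ≡ 286 (mod 593)
514^16 = (514^8)^2 ≡ 286^2 = 81796 ≡ 555 (mod 593)
514^32 = (514^16)^2 ≡ 555^2 = 308025 ≡ 258 (mod 593)
514^46 = 514^32 · 514^8 · 514^4 · 514^2 ≡ 258 · 286 · 62 · 311 ≡ 60 (mod 593).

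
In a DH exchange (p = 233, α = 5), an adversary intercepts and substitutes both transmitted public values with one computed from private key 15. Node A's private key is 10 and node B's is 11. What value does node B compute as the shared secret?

222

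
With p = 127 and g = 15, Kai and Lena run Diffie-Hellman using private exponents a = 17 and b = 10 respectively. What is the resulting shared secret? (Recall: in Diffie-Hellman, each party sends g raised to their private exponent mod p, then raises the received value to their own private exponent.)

Kai sends A = g^a mod p = 15^17 mod 127.
15^1 ≡ 15 (mod 127)
15^2 = (15^1)^2 ≡ 15^2 = 225 ≡ 98 (mod 127)
15^4 = (15^2)^2 ≡ 98^2 = 9604 ≡ 79 (mod 127)
15^8 = (15^4)^2 ≡ 79^2 = 6241 ≡ 18 (mod 127)
15^16 = (15^8)^2 ≡ 18^2 = 324 ≡ 70 (mod 127)
15^17 = 15^16 · 15^1 ≡ 70 · 15 ≡ 34 (mod 127).
So A = 34. Lena then computes K = A^b mod p = 34^10 mod 127.
34^1 ≡ 34 (mod 127)
34^2 = (34^1)^2 ≡ 34^2 = 1156 ≡ 13 (mod 127)
34^4 = (34^2)^2 ≡ 13^2 = 169 ≡ 42 (mod 127)
34^8 = (34^4)^2 ≡ 42^2 = 1764 ≡ 113 (mod 127)
34^10 = 34^8 · 34^2 ≡ 113 · 13 ≡ 72 (mod 127).

72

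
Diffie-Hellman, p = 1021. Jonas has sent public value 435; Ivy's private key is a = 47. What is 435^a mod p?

9

Shared key K = 435^47 mod 1021.
435^1 ≡ 435 (mod 1021)
435^2 = (435^1)^2 ≡ 435^2 = 189225 ≡ 340 (mod 1021)
435^4 = (435^2)^2 ≡ 340^2 = 115600 ≡ 227 (mod 1021)
435^8 = (435^4)^2 ≡ 227^2 = 51529 ≡ 479 (mod 1021)
435^16 = (435^8)^2 ≡ 479^2 = 229441 ≡ 737 (mod 1021)
435^32 = (435^16)^2 ≡ 737^2 = 543169 ≡ 1018 (mod 1021)
435^47 = 435^32 · 435^8 · 435^4 · 435^2 · 435^1 ≡ 1018 · 479 · 227 · 340 · 435 ≡ 9 (mod 1021).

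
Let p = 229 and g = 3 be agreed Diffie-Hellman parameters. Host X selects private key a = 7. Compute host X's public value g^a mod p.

Public value = 3^7 mod 229.
3^1 ≡ 3 (mod 229)
3^2 = (3^1)^2 ≡ 3^2 = 9 ≡ 9 (mod 229)
3^4 = (3^2)^2 ≡ 9^2 = 81 ≡ 81 (mod 229)
3^7 = 3^4 · 3^2 · 3^1 ≡ 81 · 9 · 3 ≡ 126 (mod 229).

126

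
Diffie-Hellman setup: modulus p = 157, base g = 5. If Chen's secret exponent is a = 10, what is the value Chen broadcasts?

68

Public value = 5^10 mod 157.
5^1 ≡ 5 (mod 157)
5^2 = (5^1)^2 ≡ 5^2 = 25 ≡ 25 (mod 157)
5^4 = (5^2)^2 ≡ 25^2 = 625 ≡ 154 (mod 157)
5^8 = (5^4)^2 ≡ 154^2 = 23716 ≡ 9 (mod 157)
5^10 = 5^8 · 5^2 ≡ 9 · 25 ≡ 68 (mod 157).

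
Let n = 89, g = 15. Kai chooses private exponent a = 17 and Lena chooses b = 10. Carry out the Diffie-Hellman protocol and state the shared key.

Lena sends B = g^b mod n = 15^10 mod 89.
15^1 ≡ 15 (mod 89)
15^2 = (15^1)^2 ≡ 15^2 = 225 ≡ 47 (mod 89)
15^4 = (15^2)^2 ≡ 47^2 = 2209 ≡ 73 (mod 89)
15^8 = (15^4)^2 ≡ 73^2 = 5329 ≡ 78 (mod 89)
15^10 = 15^8 · 15^2 ≡ 78 · 47 ≡ 17 (mod 89).
So B = 17. Kai then computes K = B^a mod n = 17^17 mod 89.
17^1 ≡ 17 (mod 89)
17^2 = (17^1)^2 ≡ 17^2 = 289 ≡ 22 (mod 89)
17^4 = (17^2)^2 ≡ 22^2 = 484 ≡ 39 (mod 89)
17^8 = (17^4)^2 ≡ 39^2 = 1521 ≡ 8 (mod 89)
17^16 = (17^8)^2 ≡ 8^2 = 64 ≡ 64 (mod 89)
17^17 = 17^16 · 17^1 ≡ 64 · 17 ≡ 20 (mod 89).

20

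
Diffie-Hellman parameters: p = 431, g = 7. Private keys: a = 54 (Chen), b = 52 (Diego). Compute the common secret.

352

Diego sends B = g^b mod p = 7^52 mod 431.
7^1 ≡ 7 (mod 431)
7^2 = (7^1)^2 ≡ 7^2 = 49 ≡ 49 (mod 431)
7^4 = (7^2)^2 ≡ 49^2 = 2401 ≡ 246 (mod 431)
7^8 = (7^4)^2 ≡ 246^2 = 60516 ≡ 176 (mod 431)
7^16 = (7^8)^2 ≡ 176^2 = 30976 ≡ 375 (mod 431)
7^32 = (7^16)^2 ≡ 375^2 = 140625 ≡ 119 (mod 431)
7^52 = 7^32 · 7^16 · 7^4 ≡ 119 · 375 · 246 ≡ 180 (mod 431).
So B = 180. Chen then computes K = B^a mod p = 180^54 mod 431.
180^1 ≡ 180 (mod 431)
180^2 = (180^1)^2 ≡ 180^2 = 32400 ≡ 75 (mod 431)
180^4 = (180^2)^2 ≡ 75^2 = 5625 ≡ 22 (mod 431)
180^8 = (180^4)^2 ≡ 22^2 = 484 ≡ 53 (mod 431)
180^16 = (180^8)^2 ≡ 53^2 = 2809 ≡ 223 (mod 431)
180^32 = (180^16)^2 ≡ 223^2 = 49729 ≡ 164 (mod 431)
180^54 = 180^32 · 180^16 · 180^4 · 180^2 ≡ 164 · 223 · 22 · 75 ≡ 352 (mod 431).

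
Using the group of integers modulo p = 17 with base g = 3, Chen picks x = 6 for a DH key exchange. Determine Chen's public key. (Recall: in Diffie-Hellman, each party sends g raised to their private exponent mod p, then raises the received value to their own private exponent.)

15

Public value = 3^6 mod 17.
3^1 ≡ 3 (mod 17)
3^2 = (3^1)^2 ≡ 3^2 = 9 ≡ 9 (mod 17)
3^4 = (3^2)^2 ≡ 9^2 = 81 ≡ 13 (mod 17)
3^6 = 3^4 · 3^2 ≡ 13 · 9 ≡ 15 (mod 17).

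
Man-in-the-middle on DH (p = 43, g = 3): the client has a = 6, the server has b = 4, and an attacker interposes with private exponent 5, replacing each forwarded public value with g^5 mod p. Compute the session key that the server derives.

14

The server receives an attacker's public value M = 3^5 mod 43 instead of the honest one.
3^1 ≡ 3 (mod 43)
3^2 = (3^1)^2 ≡ 3^2 = 9 ≡ 9 (mod 43)
3^4 = (3^2)^2 ≡ 9^2 = 81 ≡ 38 (mod 43)
3^5 = 3^4 · 3^1 ≡ 38 · 3 ≡ 28 (mod 43).
So M = 28. The server computes K = M^4 mod 43.
28^1 ≡ 28 (mod 43)
28^2 = (28^1)^2 ≡ 28^2 = 784 ≡ 10 (mod 43)
28^4 = (28^2)^2 ≡ 10^2 = 100 ≡ 14 (mod 43)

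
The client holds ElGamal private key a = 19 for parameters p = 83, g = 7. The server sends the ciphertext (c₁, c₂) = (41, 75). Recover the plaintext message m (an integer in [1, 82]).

Shared mask s = c₁^a mod p = 41^19 mod 83.
41^1 ≡ 41 (mod 83)
41^2 = (41^1)^2 ≡ 41^2 = 1681 ≡ 21 (mod 83)
41^4 = (41^2)^2 ≡ 21^2 = 441 ≡ 26 (mod 83)
41^8 = (41^4)^2 ≡ 26^2 = 676 ≡ 12 (mod 83)
41^16 = (41^8)^2 ≡ 12^2 = 144 ≡ 61 (mod 83)
41^19 = 41^16 · 41^2 · 41^1 ≡ 61 · 21 · 41 ≡ 65 (mod 83).
So s = 65; s⁻¹ ≡ 23 (mod 83).
m = c₂ · s⁻¹ mod 83 = 75 · 23 mod 83 = 65.

65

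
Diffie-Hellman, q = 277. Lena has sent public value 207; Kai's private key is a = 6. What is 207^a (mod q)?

Shared key K = 207^6 mod 277.
207^1 ≡ 207 (mod 277)
207^2 = (207^1)^2 ≡ 207^2 = 42849 ≡ 191 (mod 277)
207^4 = (207^2)^2 ≡ 191^2 = 36481 ≡ 194 (mod 277)
207^6 = 207^4 · 207^2 ≡ 194 · 191 ≡ 213 (mod 277).

213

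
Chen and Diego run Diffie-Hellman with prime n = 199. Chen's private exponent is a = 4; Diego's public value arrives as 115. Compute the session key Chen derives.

Shared key K = 115^4 mod 199.
115^1 ≡ 115 (mod 199)
115^2 = (115^1)^2 ≡ 115^2 = 13225 ≡ 91 (mod 199)
115^4 = (115^2)^2 ≡ 91^2 = 8281 ≡ 122 (mod 199)

122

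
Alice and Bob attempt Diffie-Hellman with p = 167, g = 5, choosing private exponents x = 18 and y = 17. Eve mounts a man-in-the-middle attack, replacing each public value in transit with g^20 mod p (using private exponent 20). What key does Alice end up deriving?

Alice receives Eve's public value M = 5^20 mod 167 instead of the honest one.
5^1 ≡ 5 (mod 167)
5^2 = (5^1)^2 ≡ 5^2 = 25 ≡ 25 (mod 167)
5^4 = (5^2)^2 ≡ 25^2 = 625 ≡ 124 (mod 167)
5^8 = (5^4)^2 ≡ 124^2 = 15376 ≡ 12 (mod 167)
5^16 = (5^8)^2 ≡ 12^2 = 144 ≡ 144 (mod 167)
5^20 = 5^16 · 5^4 ≡ 144 · 124 ≡ 154 (mod 167).
So M = 154. Alice computes K = M^18 mod 167.
154^1 ≡ 154 (mod 167)
154^2 = (154^1)^2 ≡ 154^2 = 23716 ≡ 2 (mod 167)
154^4 = (154^2)^2 ≡ 2^2 = 4 ≡ 4 (mod 167)
154^8 = (154^4)^2 ≡ 4^2 = 16 ≡ 16 (mod 167)
154^16 = (154^8)^2 ≡ 16^2 = 256 ≡ 89 (mod 167)
154^18 = 154^16 · 154^2 ≡ 89 · 2 ≡ 11 (mod 167).

11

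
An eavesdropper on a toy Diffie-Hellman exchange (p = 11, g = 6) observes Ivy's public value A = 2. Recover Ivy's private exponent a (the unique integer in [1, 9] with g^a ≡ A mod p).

9

Try successive powers of 6 modulo 11:
6^1 ≡ 6
6^2 ≡ 3
6^3 ≡ 7
6^4 ≡ 9
6^5 ≡ 10
6^6 ≡ 5
6^7 ≡ 8
6^8 ≡ 4
6^9 ≡ 2
Found: a = 9.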